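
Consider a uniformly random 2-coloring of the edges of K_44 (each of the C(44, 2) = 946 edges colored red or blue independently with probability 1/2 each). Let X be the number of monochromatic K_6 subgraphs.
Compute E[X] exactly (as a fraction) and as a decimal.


Let X = Σ_S X_S over the C(44, 6) = 7059052 subsets S of size 6, where X_S = 1 if the K_6 on S is monochromatic.
For a fixed S, the K_6 on S has C(6, 2) = 15 edges. P[all 15 edges red] = (1/2)^15, and likewise for blue, so P[monochromatic] = 2·(1/2)^15 = 2^{1 − 15} = 1/16384.
By linearity of expectation: E[X] = C(44, 6) · 2^{1 − 15} = 7059052 · 1/16384 = 1764763/4096.
Numerically: E[X] ≈ 430.85034.

E[X] = C(44,6)·2^(1−C(6,2)) = 1764763/4096 ≈ 430.85034.


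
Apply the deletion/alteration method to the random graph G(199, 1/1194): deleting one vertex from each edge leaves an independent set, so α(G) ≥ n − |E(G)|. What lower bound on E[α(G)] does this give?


E[|E(G)|] = C(199, 2)·p = 19701 · (1/1194) = 33/2.
E[α(G)] ≥ n − E[|E(G)|] = 199 − 33/2 = 365/2.
Numerically: ≈ 182.50000.
(This is only a lower bound; the true E[α(G)] may be larger.)

E[α(G)] ≥ 365/2 ≈ 182.50000.


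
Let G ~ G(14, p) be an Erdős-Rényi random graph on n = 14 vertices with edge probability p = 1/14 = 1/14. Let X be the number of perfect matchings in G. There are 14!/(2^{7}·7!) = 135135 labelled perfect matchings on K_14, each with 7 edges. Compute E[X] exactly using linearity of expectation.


K_14 has 14!/(2^{7}·7!) = 135135 labelled perfect matchings.
For each such perfect matching H, let X_H = 1 if all 7 edges of H are present in G. Then P[X_H = 1] = p^{7} = (1/14)^{7} = 1/105413504.
By linearity of expectation: E[X] = Σ_H E[X_H] = 135135 · p^{7} = 135135 · 1/105413504 = 19305/15059072.
Numerically: E[X] ≈ 0.00128.

E[X] = 135135 · (1/14)^{7} = 19305/15059072 ≈ 0.00128.


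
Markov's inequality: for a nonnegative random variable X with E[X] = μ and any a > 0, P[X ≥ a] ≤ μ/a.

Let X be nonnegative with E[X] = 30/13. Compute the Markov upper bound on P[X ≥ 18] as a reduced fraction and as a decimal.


μ = E[X] = 30/13, a = 18.
Markov: P[X ≥ 18] ≤ μ/a = (30/13)/18 = 5/39.
Numerically: ≈ 0.128205.
(Since a = 18 > μ = 2.307692, the bound 5/39 is < 1 and informative.)

P[X ≥ 18] ≤ 5/39 ≈ 0.128205.


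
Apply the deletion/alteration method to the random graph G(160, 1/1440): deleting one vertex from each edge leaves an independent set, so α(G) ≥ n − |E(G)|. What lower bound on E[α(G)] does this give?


E[|E(G)|] = C(160, 2)·p = 12720 · (1/1440) = 53/6.
E[α(G)] ≥ n − E[|E(G)|] = 160 − 53/6 = 907/6.
Numerically: ≈ 151.1667.
(This is only a lower bound; the true E[α(G)] may be larger.)

E[α(G)] ≥ 907/6 ≈ 151.1667.


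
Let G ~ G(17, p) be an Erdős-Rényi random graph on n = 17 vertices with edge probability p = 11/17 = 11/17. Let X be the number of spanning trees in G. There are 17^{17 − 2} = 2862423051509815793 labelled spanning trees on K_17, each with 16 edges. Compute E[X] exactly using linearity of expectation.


K_17 has 17^{17 − 2} = 2862423051509815793 labelled spanning trees.
For each such spanning tree H, let X_H = 1 if all 16 edges of H are present in G. Then P[X_H = 1] = p^{16} = (11/17)^{16} = 45949729863572161/48661191875666868481.
Summing the indicators: E[X] = Σ_H E[X_H] = 2862423051509815793 · p^{16} = 2862423051509815793 · 45949729863572161/48661191875666868481 = 45949729863572161/17.
Numerically: E[X] ≈ 2.7029e+15.

E[X] = 2862423051509815793 · (11/17)^{16} = 45949729863572161/17 ≈ 2.7029e+15.


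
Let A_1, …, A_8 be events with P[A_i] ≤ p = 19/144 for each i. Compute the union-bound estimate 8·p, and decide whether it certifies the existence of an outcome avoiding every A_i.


Union bound: P[∪_{i=1}^{8} A_i] ≤ Σ_i P[A_i] ≤ 8·p = 8·(19/144) = 19/18.
Numerically: 19/18 ≈ 1.0556.
Is 19/18 < 1? NO.
Since the bound 19/18 is ≥ 1, the union bound is uninformative here; it does NOT by itself certify existence.

8·p = 19/18 ≈ 1.0556; existence NOT certified by the union bound.


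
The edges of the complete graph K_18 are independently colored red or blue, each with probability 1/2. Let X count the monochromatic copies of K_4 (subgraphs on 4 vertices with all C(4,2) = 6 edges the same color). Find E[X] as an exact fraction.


Let X = Σ_S X_S over the C(18, 4) = 3060 subsets S of size 4, where X_S = 1 if the K_4 on S is monochromatic.
For a fixed S, the K_4 on S has C(4, 2) = 6 edges. P[all 6 edges red] = (1/2)^6, and likewise for blue, so P[monochromatic] = 2·(1/2)^6 = 2^{1 − 6} = 1/32.
By linearity of expectation: E[X] = C(18, 4) · 2^{1 − 6} = 3060 · 1/32 = 765/8.
Numerically: E[X] ≈ 95.625.

E[X] = C(18,4)·2^(1−C(4,2)) = 765/8 ≈ 95.625.


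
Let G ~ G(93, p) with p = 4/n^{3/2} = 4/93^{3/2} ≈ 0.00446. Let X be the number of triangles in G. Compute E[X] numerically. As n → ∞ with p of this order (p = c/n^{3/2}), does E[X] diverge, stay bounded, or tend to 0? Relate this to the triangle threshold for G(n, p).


Number of potential triangles: C(93, 3) = 129766.
Each occurs with probability p³ ≈ (0.00446)³ ≈ 8.8716971e-08.
By linearity: E[X] = C(93, 3)·p³ ≈ 129766 · 8.8716971e-08 ≈ 0.01151.
Since α = 3/2 > 1, p = c/n^{3/2} = o(1/n) is below the triangle threshold p ~ 1/n. Asymptotically E[X] ~ (c³/6)·n^{3(1−α)} = (4³/6)·n^{-1.5} → 0, so by Markov's inequality G has no triangles w.h.p.

E[X] ≈ 0.01151; in regime p = Θ(1/n^{3/2}) E[X] tends to 0 (below the triangle threshold p ~ 1/n).


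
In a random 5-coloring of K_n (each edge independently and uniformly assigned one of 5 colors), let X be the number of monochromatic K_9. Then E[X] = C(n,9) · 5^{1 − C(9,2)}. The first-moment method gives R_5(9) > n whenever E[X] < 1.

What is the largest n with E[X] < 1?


We need C(n, 9) · 5^{1 − 36} < 1, i.e. C(n, 9) < 5^{36 − 1} = 2910383045673370361328125.
Check values of n near the boundary:
  n = 2165: C(2165, 9) = 2832220612024886803272630; 2832220612024886803272630 < 2910383045673370361328125? YES
  n = 2166: C(2166, 9) = 2844037944203015677277940; 2844037944203015677277940 < 2910383045673370361328125? YES
  n = 2167: C(2167, 9) = 2855899084841489792706810; 2855899084841489792706810 < 2910383045673370361328125? YES
  n = 2168: C(2168, 9) = 2867804175977929537095120; 2867804175977929537095120 < 2910383045673370361328125? YES
  n = 2169: C(2169, 9) = 2879753360044504243499683; 2879753360044504243499683 < 2910383045673370361328125? YES
  n = 2170: C(2170, 9) = 2891746779868845075610510; 2891746779868845075610510 < 2910383045673370361328125? YES
  n = 2171: C(2171, 9) = 2903784578674959601827205; 2903784578674959601827205 < 2910383045673370361328125? YES
  n = 2172: C(2172, 9) = 2915866900084148060642020; 2915866900084148060642020 < 2910383045673370361328125? NO
  n = 2173: C(2173, 9) = 2927993888115921319674265; 2927993888115921319674265 < 2910383045673370361328125? NO
  n = 2174: C(2174, 9) = 2940165687188920530702934; 2940165687188920530702934 < 2910383045673370361328125? NO
The largest n with C(n, 9) < 2910383045673370361328125 is n = 2171 (where E[X] = 580756915734991920365441/582076609134674072265625 ≈ 0.99773). Hence R_5(9) > 2171, i.e. R_5(9) ≥ 2172.

Largest n = 2171; hence R_5(9) > 2171.


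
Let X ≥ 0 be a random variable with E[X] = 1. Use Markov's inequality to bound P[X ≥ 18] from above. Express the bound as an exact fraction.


μ = E[X] = 1, a = 18.
Markov: P[X ≥ 18] ≤ μ/a = (1)/18 = 1/18.
Numerically: ≈ 0.05556.
(Since a = 18 > μ = 1.00000, the bound 1/18 is < 1 and informative.)

P[X ≥ 18] ≤ 1/18 ≈ 0.05556.


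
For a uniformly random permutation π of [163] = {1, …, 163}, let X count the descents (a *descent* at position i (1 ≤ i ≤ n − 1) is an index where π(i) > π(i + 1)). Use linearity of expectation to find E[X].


Write X = Σ X_I over i = 1, …, 162, with X_I the indicator of one descent.
There are 162 indicators.
For each fixed i, the pair (π(i), π(i+1)) is a uniformly random ordered pair of distinct values from {1, …, 163}; by symmetry P[π(i) > π(i+1)] = 1/2.
By linearity: E[X] = 162 · (1/2) = (163 − 1) · (1/2) = 81 ≈ 81.00000.

E[X] = 81 = 81.00000.


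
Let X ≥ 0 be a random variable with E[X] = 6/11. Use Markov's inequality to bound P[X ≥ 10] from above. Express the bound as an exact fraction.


μ = E[X] = 6/11, a = 10.
Markov: P[X ≥ 10] ≤ μ/a = (6/11)/10 = 3/55.
Numerically: ≈ 0.054545.
(Since a = 10 > μ = 0.545455, the bound 3/55 is < 1 and informative.)

P[X ≥ 10] ≤ 3/55 ≈ 0.054545.


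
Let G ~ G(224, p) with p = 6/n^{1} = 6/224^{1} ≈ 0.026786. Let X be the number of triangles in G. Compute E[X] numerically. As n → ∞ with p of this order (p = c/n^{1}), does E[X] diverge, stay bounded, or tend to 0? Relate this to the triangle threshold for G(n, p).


Number of potential triangles: C(224, 3) = 1848224.
Each occurs with probability p³ ≈ (0.026786)³ ≈ 1.9218067e-05.
By linearity: E[X] = C(224, 3)·p³ ≈ 1848224 · 1.9218067e-05 ≈ 35.51929.
Here α = 1, so p = 6/n is exactly at the triangle threshold p ~ 1/n. Asymptotically E[X] → c³/6 = 6³/6 = 36 ≈ 36.00000, a bounded constant. In this regime the triangle count is asymptotically Poisson(c³/6).

E[X] ≈ 35.51929; in regime p = Θ(1/n^{1}) E[X] stays bounded (at the triangle threshold p ~ 1/n).


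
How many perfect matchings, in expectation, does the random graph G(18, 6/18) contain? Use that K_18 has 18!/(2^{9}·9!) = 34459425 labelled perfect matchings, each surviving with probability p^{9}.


K_18 has 18!/(2^{9}·9!) = 34459425 labelled perfect matchings.
For each such perfect matching H, let X_H = 1 if all 9 edges of H are present in G. Then P[X_H = 1] = p^{9} = (1/3)^{9} = 1/19683.
By linearity: E[X] = Σ_H E[X_H] = 34459425 · p^{9} = 34459425 · 1/19683 = 425425/243.
Numerically: E[X] ≈ 1750.7.

E[X] = 34459425 · (1/3)^{9} = 425425/243 ≈ 1750.7.


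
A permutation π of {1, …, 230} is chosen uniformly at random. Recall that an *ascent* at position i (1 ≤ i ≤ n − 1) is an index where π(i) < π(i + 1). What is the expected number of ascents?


Write X = Σ X_I over i = 1, …, 229, with X_I the indicator of one ascent.
There are 229 indicators.
For each fixed i, the pair (π(i), π(i+1)) is a uniformly random ordered pair of distinct values from {1, …, 230}; by symmetry P[π(i) < π(i+1)] = 1/2.
By linearity: E[X] = 229 · (1/2) = (230 − 1) · (1/2) = 229/2 ≈ 114.5000.

E[X] = 229/2 = 114.5000.


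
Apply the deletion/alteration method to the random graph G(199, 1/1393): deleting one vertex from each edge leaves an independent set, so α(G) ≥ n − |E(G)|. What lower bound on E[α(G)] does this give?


E[|E(G)|] = C(199, 2)·p = 19701 · (1/1393) = 99/7.
E[α(G)] ≥ n − E[|E(G)|] = 199 − 99/7 = 1294/7.
Numerically: ≈ 184.857.
(This is only a lower bound; the true E[α(G)] may be larger.)

E[α(G)] ≥ 1294/7 ≈ 184.857.


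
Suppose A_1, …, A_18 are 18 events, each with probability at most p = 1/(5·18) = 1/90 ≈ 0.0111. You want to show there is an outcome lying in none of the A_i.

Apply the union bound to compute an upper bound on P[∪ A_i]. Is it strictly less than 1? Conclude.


Union bound: P[∪_{i=1}^{18} A_i] ≤ Σ_i P[A_i] ≤ 18·p = 18·(1/90) = 1/5.
Numerically: 1/5 ≈ 0.2000.
Is 1/5 < 1? YES.
Since P[∪ A_i] ≤ 1/5 < 1, the complement has P[∩ A_i^c] ≥ 1 − 1/5 = 4/5 > 0, so some outcome avoids every A_i.

18·p = 1/5 ≈ 0.2000; existence CERTIFIED by the union bound.


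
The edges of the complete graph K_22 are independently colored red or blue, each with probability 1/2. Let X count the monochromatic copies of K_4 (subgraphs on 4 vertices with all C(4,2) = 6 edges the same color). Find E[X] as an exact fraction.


Let X = Σ_S X_S over the C(22, 4) = 7315 subsets S of size 4, where X_S = 1 if the K_4 on S is monochromatic.
For a fixed S, the K_4 on S has C(4, 2) = 6 edges. P[all 6 edges red] = (1/2)^6, and likewise for blue, so P[monochromatic] = 2·(1/2)^6 = 2^{1 − 6} = 1/32.
Summing: E[X] = C(22, 4) · 2^{1 − 6} = 7315 · 1/32 = 7315/32.
Numerically: E[X] ≈ 228.594.

E[X] = C(22,4)·2^(1−C(4,2)) = 7315/32 ≈ 228.594.


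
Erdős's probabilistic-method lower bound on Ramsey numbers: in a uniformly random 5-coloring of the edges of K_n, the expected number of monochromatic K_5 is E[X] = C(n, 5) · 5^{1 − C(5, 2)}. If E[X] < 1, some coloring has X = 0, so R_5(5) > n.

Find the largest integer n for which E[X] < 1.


We need C(n, 5) · 5^{1 − 10} < 1, i.e. C(n, 5) < 5^{10 − 1} = 1953125.
Check values of n near the boundary:
  n = 44: C(44, 5) = 1086008; 1086008 < 1953125? YES
  n = 45: C(45, 5) = 1221759; 1221759 < 1953125? YES
  n = 46: C(46, 5) = 1370754; 1370754 < 1953125? YES
  n = 47: C(47, 5) = 1533939; 1533939 < 1953125? YES
  n = 48: C(48, 5) = 1712304; 1712304 < 1953125? YES
  n = 49: C(49, 5) = 1906884; 1906884 < 1953125? YES
  n = 50: C(50, 5) = 2118760; 2118760 < 1953125? NO
The largest n with C(n, 5) < 1953125 is n = 49 (where E[X] = 1906884/1953125 ≈ 0.976). Hence R_5(5) > 49, i.e. R_5(5) ≥ 50.

Largest n = 49; hence R_5(5) > 49.


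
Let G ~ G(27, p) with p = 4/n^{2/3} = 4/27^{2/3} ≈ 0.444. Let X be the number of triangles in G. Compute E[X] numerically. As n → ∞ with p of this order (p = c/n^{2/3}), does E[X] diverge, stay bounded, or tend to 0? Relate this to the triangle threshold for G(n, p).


Number of potential triangles: C(27, 3) = 2925.
Each occurs with probability p³ ≈ (0.444)³ ≈ 8.77915e-02.
By linearity: E[X] = C(27, 3)·p³ ≈ 2925 · 8.77915e-02 ≈ 256.790.
Since α = 2/3 < 1, p = c/n^{2/3} ≫ 1/n is above the triangle threshold p ~ 1/n. Asymptotically E[X] ~ (c³/6)·n^{3(1−α)} = (4³/6)·n^{1} → ∞; triangles are abundant w.h.p.

E[X] ≈ 256.790; in regime p = Θ(1/n^{2/3}) E[X] diverges (above the triangle threshold p ~ 1/n).


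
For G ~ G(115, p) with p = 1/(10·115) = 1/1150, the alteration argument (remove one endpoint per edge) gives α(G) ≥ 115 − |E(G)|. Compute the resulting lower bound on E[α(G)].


E[|E(G)|] = C(115, 2)·p = 6555 · (1/1150) = 57/10.
E[α(G)] ≥ n − E[|E(G)|] = 115 − 57/10 = 1093/10.
Numerically: ≈ 109.30000.
(This is only a lower bound; the true E[α(G)] may be larger.)

E[α(G)] ≥ 1093/10 ≈ 109.30000.


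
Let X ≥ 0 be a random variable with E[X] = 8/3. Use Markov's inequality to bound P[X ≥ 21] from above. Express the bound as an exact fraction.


μ = E[X] = 8/3, a = 21.
Markov: P[X ≥ 21] ≤ μ/a = (8/3)/21 = 8/63.
Numerically: ≈ 0.1270.
(Since a = 21 > μ = 2.6667, the bound 8/63 is < 1 and informative.)

P[X ≥ 21] ≤ 8/63 ≈ 0.1270.


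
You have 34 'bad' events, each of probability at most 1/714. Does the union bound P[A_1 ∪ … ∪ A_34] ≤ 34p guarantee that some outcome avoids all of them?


Union bound: P[∪_{i=1}^{34} A_i] ≤ Σ_i P[A_i] ≤ 34·p = 34·(1/714) = 1/21.
Numerically: 1/21 ≈ 0.0476190.
Is 1/21 < 1? YES.
Since P[∪ A_i] ≤ 1/21 < 1, the complement has P[∩ A_i^c] ≥ 1 − 1/21 = 20/21 > 0, so some outcome avoids every A_i.

34·p = 1/21 ≈ 0.0476190; existence CERTIFIED by the union bound.


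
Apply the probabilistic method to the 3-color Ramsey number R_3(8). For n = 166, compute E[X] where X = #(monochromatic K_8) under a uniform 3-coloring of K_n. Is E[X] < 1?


E[X] = C(166, 8) · 3^{1 − 28} = 12049276177620 · 3^{−27} = 12049276177620/7625597484987.
As a reduced fraction: E[X] = 148756496020/94143178827 ≈ 1.58011.
Is E[X] < 1? NO.
Since E[X] ≥ 1, the first-moment bound is inconclusive at n = 166; it does NOT by itself certify R_3(8) > 166.

E[X] = 148756496020/94143178827 ≈ 1.58011; E[X] ≥ 1; first-moment method inconclusive here.


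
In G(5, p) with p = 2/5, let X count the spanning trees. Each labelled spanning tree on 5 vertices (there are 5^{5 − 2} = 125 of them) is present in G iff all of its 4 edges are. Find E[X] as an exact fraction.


K_5 has 5^{5 − 2} = 125 labelled spanning trees.
For each such spanning tree H, let X_H = 1 if all 4 edges of H are present in G. Then P[X_H = 1] = p^{4} = (2/5)^{4} = 16/625.
Summing the indicators: E[X] = Σ_H E[X_H] = 125 · p^{4} = 125 · 16/625 = 16/5.
Numerically: E[X] ≈ 3.2.

E[X] = 125 · (2/5)^{4} = 16/5 ≈ 3.2.


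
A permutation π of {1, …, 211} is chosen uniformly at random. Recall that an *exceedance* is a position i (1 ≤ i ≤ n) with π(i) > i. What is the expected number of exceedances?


Write X = Σ_{i=1}^{211} X_i, where X_i = 1_{π(i) > i}.
For each fixed i, π(i) is uniform over {1, …, 211} (marginal of a uniform permutation), so P[π(i) > i] = (n − i)/n. Summing: Σ_{i=1}^{211} (n − i)/n = (0 + 1 + … + 210)/211 = 211(211 − 1)/(2·211) = (211 − 1)/2.
Hence E[X] = Σ_{i=1}^{211} (211 − i)/211 = 105 ≈ 105.000.

E[X] = 105 = 105.000.


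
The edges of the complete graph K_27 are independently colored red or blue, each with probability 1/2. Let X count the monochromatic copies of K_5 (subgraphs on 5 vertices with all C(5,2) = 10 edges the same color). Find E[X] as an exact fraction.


Let X = Σ_S X_S over the C(27, 5) = 80730 subsets S of size 5, where X_S = 1 if the K_5 on S is monochromatic.
For a fixed S, the K_5 on S has C(5, 2) = 10 edges. P[all 10 edges red] = (1/2)^10, and likewise for blue, so P[monochromatic] = 2·(1/2)^10 = 2^{1 − 10} = 1/512.
Summing: E[X] = C(27, 5) · 2^{1 − 10} = 80730 · 1/512 = 40365/256.
Numerically: E[X] ≈ 157.676.

E[X] = C(27,5)·2^(1−C(5,2)) = 40365/256 ≈ 157.676.


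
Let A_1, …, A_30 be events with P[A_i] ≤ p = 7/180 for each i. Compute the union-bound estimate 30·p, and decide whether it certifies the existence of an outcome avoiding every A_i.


Union bound: P[∪_{i=1}^{30} A_i] ≤ Σ_i P[A_i] ≤ 30·p = 30·(7/180) = 7/6.
Numerically: 7/6 ≈ 1.1666667.
Is 7/6 < 1? NO.
Since the bound 7/6 is ≥ 1, the union bound is uninformative here; it does NOT by itself certify existence.

30·p = 7/6 ≈ 1.1666667; existence NOT certified by the union bound.


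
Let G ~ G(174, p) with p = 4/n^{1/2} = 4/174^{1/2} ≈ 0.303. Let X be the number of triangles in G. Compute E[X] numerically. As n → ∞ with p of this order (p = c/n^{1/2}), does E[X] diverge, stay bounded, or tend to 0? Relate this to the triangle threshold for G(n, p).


Number of potential triangles: C(174, 3) = 862924.
Each occurs with probability p³ ≈ (0.303)³ ≈ 2.78841e-02.
By linearity: E[X] = C(174, 3)·p³ ≈ 862924 · 2.78841e-02 ≈ 24061.830.
Since α = 1/2 < 1, p = c/n^{1/2} ≫ 1/n is above the triangle threshold p ~ 1/n. Asymptotically E[X] ~ (c³/6)·n^{3(1−α)} = (4³/6)·n^{1.5} → ∞; triangles are abundant w.h.p.

E[X] ≈ 24061.830; in regime p = Θ(1/n^{1/2}) E[X] diverges (above the triangle threshold p ~ 1/n).


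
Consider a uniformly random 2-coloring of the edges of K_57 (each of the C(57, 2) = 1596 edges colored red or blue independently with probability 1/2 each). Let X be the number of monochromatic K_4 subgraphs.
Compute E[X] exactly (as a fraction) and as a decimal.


Let X = Σ_S X_S over the C(57, 4) = 395010 subsets S of size 4, where X_S = 1 if the K_4 on S is monochromatic.
For a fixed S, the K_4 on S has C(4, 2) = 6 edges. P[all 6 edges red] = (1/2)^6, and likewise for blue, so P[monochromatic] = 2·(1/2)^6 = 2^{1 − 6} = 1/32.
By linearity: E[X] = C(57, 4) · 2^{1 − 6} = 395010 · 1/32 = 197505/16.
Numerically: E[X] ≈ 12344.0625.

E[X] = C(57,4)·2^(1−C(4,2)) = 197505/16 ≈ 12344.0625.


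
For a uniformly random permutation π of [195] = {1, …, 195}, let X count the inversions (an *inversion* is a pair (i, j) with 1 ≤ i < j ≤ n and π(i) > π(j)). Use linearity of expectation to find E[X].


Write X = Σ X_I over the C(195, 2) = 18915 pairs i < j, with X_I the indicator of one inversion.
There are 18915 indicators.
For each fixed pair i < j, the values π(i) and π(j) are two distinct elements of {1, …, 195} in uniformly random order; by symmetry P[π(i) > π(j)] = 1/2.
By linearity: E[X] = 18915 · (1/2) = C(195, 2) · (1/2) = 18915/2 = 18915/2 ≈ 9457.5000.

E[X] = 18915/2 = 9457.5000.


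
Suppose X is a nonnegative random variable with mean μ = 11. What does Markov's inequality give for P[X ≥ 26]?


μ = E[X] = 11, a = 26.
Markov: P[X ≥ 26] ≤ μ/a = (11)/26 = 11/26.
Numerically: ≈ 0.423077.
(Since a = 26 > μ = 11.000000, the bound 11/26 is < 1 and informative.)

P[X ≥ 26] ≤ 11/26 ≈ 0.423077.


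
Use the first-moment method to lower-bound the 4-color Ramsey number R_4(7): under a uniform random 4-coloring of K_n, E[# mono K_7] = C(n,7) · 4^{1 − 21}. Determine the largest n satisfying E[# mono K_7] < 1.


We need C(n, 7) · 4^{1 − 21} < 1, i.e. C(n, 7) < 4^{21 − 1} = 1099511627776.
Check values of n near the boundary:
  n = 179: C(179, 7) = 1037437234460; 1037437234460 < 1099511627776? YES
  n = 180: C(180, 7) = 1079414463600; 1079414463600 < 1099511627776? YES
  n = 181: C(181, 7) = 1122839183400; 1122839183400 < 1099511627776? NO
  n = 182: C(182, 7) = 1167752750736; 1167752750736 < 1099511627776? NO
The largest n with C(n, 7) < 1099511627776 is n = 180 (where E[X] = 67463403975/68719476736 ≈ 0.982). Hence R_4(7) > 180, i.e. R_4(7) ≥ 181.

Largest n = 180; hence R_4(7) > 180.


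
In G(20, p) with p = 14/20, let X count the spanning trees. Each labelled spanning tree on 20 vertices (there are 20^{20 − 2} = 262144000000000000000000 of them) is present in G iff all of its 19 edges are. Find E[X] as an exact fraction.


K_20 has 20^{20 − 2} = 262144000000000000000000 labelled spanning trees.
For each such spanning tree H, let X_H = 1 if all 19 edges of H are present in G. Then P[X_H = 1] = p^{19} = (7/10)^{19} = 11398895185373143/10000000000000000000.
By linearity of expectation: E[X] = Σ_H E[X_H] = 262144000000000000000000 · p^{19} = 262144000000000000000000 · 11398895185373143/10000000000000000000 = 1494075989737228599296/5.
Numerically: E[X] ≈ 2.9882e+20.

E[X] = 262144000000000000000000 · (7/10)^{19} = 1494075989737228599296/5 ≈ 2.9882e+20.


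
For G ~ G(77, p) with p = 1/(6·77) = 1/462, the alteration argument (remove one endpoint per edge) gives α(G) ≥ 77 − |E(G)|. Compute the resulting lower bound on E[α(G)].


E[|E(G)|] = C(77, 2)·p = 2926 · (1/462) = 19/3.
E[α(G)] ≥ n − E[|E(G)|] = 77 − 19/3 = 212/3.
Numerically: ≈ 70.667.
(This is only a lower bound; the true E[α(G)] may be larger.)

E[α(G)] ≥ 212/3 ≈ 70.667.


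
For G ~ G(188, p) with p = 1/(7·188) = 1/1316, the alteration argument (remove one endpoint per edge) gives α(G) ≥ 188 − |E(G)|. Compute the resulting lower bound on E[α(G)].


E[|E(G)|] = C(188, 2)·p = 17578 · (1/1316) = 187/14.
E[α(G)] ≥ n − E[|E(G)|] = 188 − 187/14 = 2445/14.
Numerically: ≈ 174.642857.
(This is only a lower bound; the true E[α(G)] may be larger.)

E[α(G)] ≥ 2445/14 ≈ 174.642857.


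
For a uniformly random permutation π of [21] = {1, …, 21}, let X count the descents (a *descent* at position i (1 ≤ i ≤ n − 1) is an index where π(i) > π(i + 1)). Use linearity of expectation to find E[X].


Write X = Σ X_I over i = 1, …, 20, with X_I the indicator of one descent.
There are 20 indicators.
For each fixed i, the pair (π(i), π(i+1)) is a uniformly random ordered pair of distinct values from {1, …, 21}; by symmetry P[π(i) > π(i+1)] = 1/2.
By linearity: E[X] = 20 · (1/2) = (21 − 1) · (1/2) = 10 ≈ 10.000000.

E[X] = 10 = 10.000000.


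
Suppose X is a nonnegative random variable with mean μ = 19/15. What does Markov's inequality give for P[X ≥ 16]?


μ = E[X] = 19/15, a = 16.
Markov: P[X ≥ 16] ≤ μ/a = (19/15)/16 = 19/240.
Numerically: ≈ 0.079167.
(Since a = 16 > μ = 1.266667, the bound 19/240 is < 1 and informative.)

P[X ≥ 16] ≤ 19/240 ≈ 0.079167.


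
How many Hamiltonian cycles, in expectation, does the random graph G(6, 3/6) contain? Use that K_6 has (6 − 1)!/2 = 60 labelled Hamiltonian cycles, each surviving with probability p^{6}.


K_6 has (6 − 1)!/2 = 60 labelled Hamiltonian cycles.
For each such Hamiltonian cycle H, let X_H = 1 if all 6 edges of H are present in G. Then P[X_H = 1] = p^{6} = (1/2)^{6} = 1/64.
By linearity: E[X] = Σ_H E[X_H] = 60 · p^{6} = 60 · 1/64 = 15/16.
Numerically: E[X] ≈ 0.9375.

E[X] = 60 · (1/2)^{6} = 15/16 ≈ 0.9375.


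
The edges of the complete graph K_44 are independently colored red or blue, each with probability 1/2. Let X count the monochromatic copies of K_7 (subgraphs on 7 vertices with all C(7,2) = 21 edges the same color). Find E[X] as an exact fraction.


Let X = Σ_S X_S over the C(44, 7) = 38320568 subsets S of size 7, where X_S = 1 if the K_7 on S is monochromatic.
For a fixed S, the K_7 on S has C(7, 2) = 21 edges. P[all 21 edges red] = (1/2)^21, and likewise for blue, so P[monochromatic] = 2·(1/2)^21 = 2^{1 − 21} = 1/1048576.
By linearity: E[X] = C(44, 7) · 2^{1 − 21} = 38320568 · 1/1048576 = 4790071/131072.
Numerically: E[X] ≈ 36.545341.

E[X] = C(44,7)·2^(1−C(7,2)) = 4790071/131072 ≈ 36.545341.


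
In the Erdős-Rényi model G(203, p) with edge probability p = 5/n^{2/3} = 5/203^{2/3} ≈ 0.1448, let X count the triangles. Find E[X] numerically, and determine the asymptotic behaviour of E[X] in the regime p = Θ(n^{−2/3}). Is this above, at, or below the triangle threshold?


Number of potential triangles: C(203, 3) = 1373701.
Each occurs with probability p³ ≈ (0.1448)³ ≈ 3.033318e-03.
By linearity: E[X] = C(203, 3)·p³ ≈ 1373701 · 3.033318e-03 ≈ 4166.8719.
Since α = 2/3 < 1, p = c/n^{2/3} ≫ 1/n is above the triangle threshold p ~ 1/n. Asymptotically E[X] ~ (c³/6)·n^{3(1−α)} = (5³/6)·n^{1} → ∞; triangles are abundant w.h.p.

E[X] ≈ 4166.8719; in regime p = Θ(1/n^{2/3}) E[X] diverges (above the triangle threshold p ~ 1/n).


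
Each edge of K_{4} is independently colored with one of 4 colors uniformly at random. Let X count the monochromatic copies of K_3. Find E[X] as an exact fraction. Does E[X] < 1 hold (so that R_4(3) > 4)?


E[X] = C(4, 3) · 4^{1 − 3} = 4 · 4^{−2} = 4/16.
As a reduced fraction: E[X] = 1/4 ≈ 0.250.
Is E[X] < 1? YES.
Since E[X] < 1, there exists a 4-coloring of K_{4} with no monochromatic K_3; hence R_4(3) > 4.

E[X] = 1/4 ≈ 0.250; E[X] < 1, so R_4(3) > 4.


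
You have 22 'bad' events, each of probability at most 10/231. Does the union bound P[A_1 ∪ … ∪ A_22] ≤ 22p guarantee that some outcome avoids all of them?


Union bound: P[∪_{i=1}^{22} A_i] ≤ Σ_i P[A_i] ≤ 22·p = 22·(10/231) = 20/21.
Numerically: 20/21 ≈ 0.952.
Is 20/21 < 1? YES.
Since P[∪ A_i] ≤ 20/21 < 1, the complement has P[∩ A_i^c] ≥ 1 − 20/21 = 1/21 > 0, so some outcome avoids every A_i.

22·p = 20/21 ≈ 0.952; existence CERTIFIED by the union bound.


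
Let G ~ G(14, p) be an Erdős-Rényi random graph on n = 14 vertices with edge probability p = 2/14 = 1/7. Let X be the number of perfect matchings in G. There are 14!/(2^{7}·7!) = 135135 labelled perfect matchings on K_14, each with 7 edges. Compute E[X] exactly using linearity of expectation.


K_14 has 14!/(2^{7}·7!) = 135135 labelled perfect matchings.
For each such perfect matching H, let X_H = 1 if all 7 edges of H are present in G. Then P[X_H = 1] = p^{7} = (1/7)^{7} = 1/823543.
By linearity: E[X] = Σ_H E[X_H] = 135135 · p^{7} = 135135 · 1/823543 = 19305/117649.
Numerically: E[X] ≈ 0.164.

E[X] = 135135 · (1/7)^{7} = 19305/117649 ≈ 0.164.


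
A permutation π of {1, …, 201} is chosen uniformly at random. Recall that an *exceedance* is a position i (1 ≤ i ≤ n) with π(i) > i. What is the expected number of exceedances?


Write X = Σ_{i=1}^{201} X_i, where X_i = 1_{π(i) > i}.
For each fixed i, π(i) is uniform over {1, …, 201} (marginal of a uniform permutation), so P[π(i) > i] = (n − i)/n. Summing: Σ_{i=1}^{201} (n − i)/n = (0 + 1 + … + 200)/201 = 201(201 − 1)/(2·201) = (201 − 1)/2.
Hence E[X] = Σ_{i=1}^{201} (201 − i)/201 = 100 ≈ 100.00000.

E[X] = 100 = 100.00000.


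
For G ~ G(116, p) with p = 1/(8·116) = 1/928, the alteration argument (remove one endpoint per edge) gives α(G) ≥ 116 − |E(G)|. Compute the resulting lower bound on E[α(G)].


E[|E(G)|] = C(116, 2)·p = 6670 · (1/928) = 115/16.
E[α(G)] ≥ n − E[|E(G)|] = 116 − 115/16 = 1741/16.
Numerically: ≈ 108.812.
(This is only a lower bound; the true E[α(G)] may be larger.)

E[α(G)] ≥ 1741/16 ≈ 108.812.


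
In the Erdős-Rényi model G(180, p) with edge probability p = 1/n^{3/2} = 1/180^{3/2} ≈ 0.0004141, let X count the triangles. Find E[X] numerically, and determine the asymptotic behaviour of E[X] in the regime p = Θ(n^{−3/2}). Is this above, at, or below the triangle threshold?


Number of potential triangles: C(180, 3) = 955860.
Each occurs with probability p³ ≈ (0.0004141)³ ≈ 7.100251e-11.
By linearity: E[X] = C(180, 3)·p³ ≈ 955860 · 7.100251e-11 ≈ 0.0001.
Since α = 3/2 > 1, p = c/n^{3/2} = o(1/n) is below the triangle threshold p ~ 1/n. Asymptotically E[X] ~ (c³/6)·n^{3(1−α)} = (1³/6)·n^{-1.5} → 0, so by Markov's inequality G has no triangles w.h.p.

E[X] ≈ 0.0001; in regime p = Θ(1/n^{3/2}) E[X] tends to 0 (below the triangle threshold p ~ 1/n).


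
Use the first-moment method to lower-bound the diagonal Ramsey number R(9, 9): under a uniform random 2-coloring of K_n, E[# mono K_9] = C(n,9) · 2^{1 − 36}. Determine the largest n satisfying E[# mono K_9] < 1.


We need C(n, 9) · 2^{1 − 36} < 1, i.e. C(n, 9) < 2^{36 − 1} = 34359738368.
Check values of n near the boundary:
  n = 60: C(60, 9) = 14783142660; 14783142660 < 34359738368? YES
  n = 61: C(61, 9) = 17341763505; 17341763505 < 34359738368? YES
  n = 62: C(62, 9) = 20286591270; 20286591270 < 34359738368? YES
  n = 63: C(63, 9) = 23667689815; 23667689815 < 34359738368? YES
  n = 64: C(64, 9) = 27540584512; 27540584512 < 34359738368? YES
  n = 65: C(65, 9) = 31966749880; 31966749880 < 34359738368? YES
  n = 66: C(66, 9) = 37014131440; 37014131440 < 34359738368? NO
The largest n with C(n, 9) < 34359738368 is n = 65 (where E[X] = 3995843735/4294967296 ≈ 0.9304). Hence R(9, 9) > 65, i.e. R(9, 9) ≥ 66.

Largest n = 65; hence R(9, 9) > 65.


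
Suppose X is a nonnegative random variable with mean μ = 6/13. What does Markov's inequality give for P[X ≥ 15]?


μ = E[X] = 6/13, a = 15.
Markov: P[X ≥ 15] ≤ μ/a = (6/13)/15 = 2/65.
Numerically: ≈ 0.0308.
(Since a = 15 > μ = 0.4615, the bound 2/65 is < 1 and informative.)

P[X ≥ 15] ≤ 2/65 ≈ 0.0308.


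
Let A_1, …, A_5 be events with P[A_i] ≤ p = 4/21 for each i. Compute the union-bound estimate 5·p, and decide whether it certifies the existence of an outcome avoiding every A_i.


Union bound: P[∪_{i=1}^{5} A_i] ≤ Σ_i P[A_i] ≤ 5·p = 5·(4/21) = 20/21.
Numerically: 20/21 ≈ 0.952.
Is 20/21 < 1? YES.
Since P[∪ A_i] ≤ 20/21 < 1, the complement has P[∩ A_i^c] ≥ 1 − 20/21 = 1/21 > 0, so some outcome avoids every A_i.

5·p = 20/21 ≈ 0.952; existence CERTIFIED by the union bound.


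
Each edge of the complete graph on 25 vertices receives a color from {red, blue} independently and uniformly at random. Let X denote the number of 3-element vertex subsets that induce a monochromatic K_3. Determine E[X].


Let X = Σ_S X_S over the C(25, 3) = 2300 subsets S of size 3, where X_S = 1 if the K_3 on S is monochromatic.
For a fixed S, the K_3 on S has C(3, 2) = 3 edges. P[all 3 edges red] = (1/2)^3, and likewise for blue, so P[monochromatic] = 2·(1/2)^3 = 2^{1 − 3} = 1/4.
By linearity of expectation: E[X] = C(25, 3) · 2^{1 − 3} = 2300 · 1/4 = 575.
Numerically: E[X] ≈ 575.000000.

E[X] = C(25,3)·2^(1−C(3,2)) = 575 ≈ 575.000000.


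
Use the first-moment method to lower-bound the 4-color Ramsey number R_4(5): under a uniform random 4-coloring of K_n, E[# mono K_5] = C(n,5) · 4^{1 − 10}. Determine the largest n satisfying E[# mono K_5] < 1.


We need C(n, 5) · 4^{1 − 10} < 1, i.e. C(n, 5) < 4^{10 − 1} = 262144.
Check values of n near the boundary:
  n = 31: C(31, 5) = 169911; 169911 < 262144? YES
  n = 32: C(32, 5) = 201376; 201376 < 262144? YES
  n = 33: C(33, 5) = 237336; 237336 < 262144? YES
  n = 34: C(34, 5) = 278256; 278256 < 262144? NO
  n = 35: C(35, 5) = 324632; 324632 < 262144? NO
  n = 36: C(36, 5) = 376992; 376992 < 262144? NO
The largest n with C(n, 5) < 262144 is n = 33 (where E[X] = 29667/32768 ≈ 0.90536). Hence R_4(5) > 33, i.e. R_4(5) ≥ 34.

Largest n = 33; hence R_4(5) > 33.


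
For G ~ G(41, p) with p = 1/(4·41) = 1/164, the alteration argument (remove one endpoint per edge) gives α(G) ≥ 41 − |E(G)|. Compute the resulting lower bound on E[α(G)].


E[|E(G)|] = C(41, 2)·p = 820 · (1/164) = 5.
E[α(G)] ≥ n − E[|E(G)|] = 41 − 5 = 36.
Numerically: ≈ 36.000000.
(This is only a lower bound; the true E[α(G)] may be larger.)

E[α(G)] ≥ 36 ≈ 36.000000.


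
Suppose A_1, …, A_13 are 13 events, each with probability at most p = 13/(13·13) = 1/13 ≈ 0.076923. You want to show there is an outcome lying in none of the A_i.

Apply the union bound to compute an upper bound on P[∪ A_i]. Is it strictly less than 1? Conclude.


Union bound: P[∪_{i=1}^{13} A_i] ≤ Σ_i P[A_i] ≤ 13·p = 13·(1/13) = 1.
Numerically: 1 ≈ 1.000000.
Is 1 < 1? NO.
Since the bound 1 is ≥ 1, the union bound is uninformative here; it does NOT by itself certify existence.

13·p = 1 ≈ 1.000000; existence NOT certified by the union bound.


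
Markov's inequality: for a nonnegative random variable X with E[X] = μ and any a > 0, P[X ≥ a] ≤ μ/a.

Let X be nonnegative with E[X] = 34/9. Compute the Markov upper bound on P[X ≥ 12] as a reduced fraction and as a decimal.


μ = E[X] = 34/9, a = 12.
Markov: P[X ≥ 12] ≤ μ/a = (34/9)/12 = 17/54.
Numerically: ≈ 0.315.
(Since a = 12 > μ = 3.778, the bound 17/54 is < 1 and informative.)

P[X ≥ 12] ≤ 17/54 ≈ 0.315.


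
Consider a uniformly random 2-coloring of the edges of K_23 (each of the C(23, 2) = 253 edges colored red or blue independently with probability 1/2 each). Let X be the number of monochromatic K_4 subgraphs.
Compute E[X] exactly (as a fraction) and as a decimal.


Let X = Σ_S X_S over the C(23, 4) = 8855 subsets S of size 4, where X_S = 1 if the K_4 on S is monochromatic.
For a fixed S, the K_4 on S has C(4, 2) = 6 edges. P[all 6 edges red] = (1/2)^6, and likewise for blue, so P[monochromatic] = 2·(1/2)^6 = 2^{1 − 6} = 1/32.
By linearity of expectation: E[X] = C(23, 4) · 2^{1 − 6} = 8855 · 1/32 = 8855/32.
Numerically: E[X] ≈ 276.71875.

E[X] = C(23,4)·2^(1−C(4,2)) = 8855/32 ≈ 276.71875.


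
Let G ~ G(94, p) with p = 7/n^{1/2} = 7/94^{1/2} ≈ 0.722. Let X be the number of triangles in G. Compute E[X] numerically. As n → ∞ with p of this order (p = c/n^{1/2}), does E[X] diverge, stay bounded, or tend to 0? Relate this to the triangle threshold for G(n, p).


Number of potential triangles: C(94, 3) = 134044.
Each occurs with probability p³ ≈ (0.722)³ ≈ 3.763590e-01.
By linearity: E[X] = C(94, 3)·p³ ≈ 134044 · 3.763590e-01 ≈ 50448.6697.
Since α = 1/2 < 1, p = c/n^{1/2} ≫ 1/n is above the triangle threshold p ~ 1/n. Asymptotically E[X] ~ (c³/6)·n^{3(1−α)} = (7³/6)·n^{1.5} → ∞; triangles are abundant w.h.p.

E[X] ≈ 50448.6697; in regime p = Θ(1/n^{1/2}) E[X] diverges (above the triangle threshold p ~ 1/n).


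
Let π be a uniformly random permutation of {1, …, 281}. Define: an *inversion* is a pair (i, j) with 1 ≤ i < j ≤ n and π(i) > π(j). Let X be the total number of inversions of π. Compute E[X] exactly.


Write X = Σ X_I over the C(281, 2) = 39340 pairs i < j, with X_I the indicator of one inversion.
There are 39340 indicators.
For each fixed pair i < j, the values π(i) and π(j) are two distinct elements of {1, …, 281} in uniformly random order; by symmetry P[π(i) > π(j)] = 1/2.
By linearity: E[X] = 39340 · (1/2) = C(281, 2) · (1/2) = 39340/2 = 19670 ≈ 19670.00000.

E[X] = 19670 = 19670.00000.


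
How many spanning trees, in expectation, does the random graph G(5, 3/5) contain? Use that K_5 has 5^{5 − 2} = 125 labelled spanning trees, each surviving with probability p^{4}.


K_5 has 5^{5 − 2} = 125 labelled spanning trees.
For each such spanning tree H, let X_H = 1 if all 4 edges of H are present in G. Then P[X_H = 1] = p^{4} = (3/5)^{4} = 81/625.
Summing the indicators: E[X] = Σ_H E[X_H] = 125 · p^{4} = 125 · 81/625 = 81/5.
Numerically: E[X] ≈ 16.2.

E[X] = 125 · (3/5)^{4} = 81/5 ≈ 16.2.


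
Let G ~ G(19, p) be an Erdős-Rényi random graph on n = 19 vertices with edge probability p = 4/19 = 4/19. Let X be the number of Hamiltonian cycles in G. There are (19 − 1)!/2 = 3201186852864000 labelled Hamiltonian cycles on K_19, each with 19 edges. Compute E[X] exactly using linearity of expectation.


K_19 has (19 − 1)!/2 = 3201186852864000 labelled Hamiltonian cycles.
For each such Hamiltonian cycle H, let X_H = 1 if all 19 edges of H are present in G. Then P[X_H = 1] = p^{19} = (4/19)^{19} = 274877906944/1978419655660313589123979.
Summing the indicators: E[X] = Σ_H E[X_H] = 3201186852864000 · p^{19} = 3201186852864000 · 274877906944/1978419655660313589123979 = 879935541851906811887616000/1978419655660313589123979.
Numerically: E[X] ≈ 444.8.

E[X] = 3201186852864000 · (4/19)^{19} = 879935541851906811887616000/1978419655660313589123979 ≈ 444.8.


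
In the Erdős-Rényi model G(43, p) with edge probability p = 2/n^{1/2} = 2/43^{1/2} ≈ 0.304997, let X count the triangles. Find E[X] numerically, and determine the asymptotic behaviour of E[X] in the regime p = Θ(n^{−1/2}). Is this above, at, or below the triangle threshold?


Number of potential triangles: C(43, 3) = 12341.
Each occurs with probability p³ ≈ (0.304997)³ ≈ 2.83718270e-02.
By linearity: E[X] = C(43, 3)·p³ ≈ 12341 · 2.83718270e-02 ≈ 350.136717.
Since α = 1/2 < 1, p = c/n^{1/2} ≫ 1/n is above the triangle threshold p ~ 1/n. Asymptotically E[X] ~ (c³/6)·n^{3(1−α)} = (2³/6)·n^{1.5} → ∞; triangles are abundant w.h.p.

E[X] ≈ 350.136717; in regime p = Θ(1/n^{1/2}) E[X] diverges (above the triangle threshold p ~ 1/n).


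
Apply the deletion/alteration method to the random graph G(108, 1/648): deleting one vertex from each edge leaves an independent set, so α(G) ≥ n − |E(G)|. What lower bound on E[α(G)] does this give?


E[|E(G)|] = C(108, 2)·p = 5778 · (1/648) = 107/12.
E[α(G)] ≥ n − E[|E(G)|] = 108 − 107/12 = 1189/12.
Numerically: ≈ 99.083.
(This is only a lower bound; the true E[α(G)] may be larger.)

E[α(G)] ≥ 1189/12 ≈ 99.083.


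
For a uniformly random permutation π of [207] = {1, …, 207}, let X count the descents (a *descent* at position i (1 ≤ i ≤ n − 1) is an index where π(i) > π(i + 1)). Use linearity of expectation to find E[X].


Write X = Σ X_I over i = 1, …, 206, with X_I the indicator of one descent.
There are 206 indicators.
For each fixed i, the pair (π(i), π(i+1)) is a uniformly random ordered pair of distinct values from {1, …, 207}; by symmetry P[π(i) > π(i+1)] = 1/2.
By linearity: E[X] = 206 · (1/2) = (207 − 1) · (1/2) = 103 ≈ 103.000.

E[X] = 103 = 103.000.


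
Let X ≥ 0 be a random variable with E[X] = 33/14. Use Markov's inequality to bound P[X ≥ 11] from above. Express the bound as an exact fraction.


μ = E[X] = 33/14, a = 11.
Markov: P[X ≥ 11] ≤ μ/a = (33/14)/11 = 3/14.
Numerically: ≈ 0.214.
(Since a = 11 > μ = 2.357, the bound 3/14 is < 1 and informative.)

P[X ≥ 11] ≤ 3/14 ≈ 0.214.


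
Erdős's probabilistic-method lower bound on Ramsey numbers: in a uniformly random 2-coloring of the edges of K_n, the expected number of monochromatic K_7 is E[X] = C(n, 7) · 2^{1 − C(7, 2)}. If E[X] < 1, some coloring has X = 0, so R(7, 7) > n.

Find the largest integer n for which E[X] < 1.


We need C(n, 7) · 2^{1 − 21} < 1, i.e. C(n, 7) < 2^{21 − 1} = 1048576.
Check values of n near the boundary:
  n = 26: C(26, 7) = 657800; 657800 < 1048576? YES
  n = 27: C(27, 7) = 888030; 888030 < 1048576? YES
  n = 28: C(28, 7) = 1184040; 1184040 < 1048576? NO
The largest n with C(n, 7) < 1048576 is n = 27 (where E[X] = 444015/524288 ≈ 0.8468914). Hence R(7, 7) > 27, i.e. R(7, 7) ≥ 28.

Largest n = 27; hence R(7, 7) > 27.
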